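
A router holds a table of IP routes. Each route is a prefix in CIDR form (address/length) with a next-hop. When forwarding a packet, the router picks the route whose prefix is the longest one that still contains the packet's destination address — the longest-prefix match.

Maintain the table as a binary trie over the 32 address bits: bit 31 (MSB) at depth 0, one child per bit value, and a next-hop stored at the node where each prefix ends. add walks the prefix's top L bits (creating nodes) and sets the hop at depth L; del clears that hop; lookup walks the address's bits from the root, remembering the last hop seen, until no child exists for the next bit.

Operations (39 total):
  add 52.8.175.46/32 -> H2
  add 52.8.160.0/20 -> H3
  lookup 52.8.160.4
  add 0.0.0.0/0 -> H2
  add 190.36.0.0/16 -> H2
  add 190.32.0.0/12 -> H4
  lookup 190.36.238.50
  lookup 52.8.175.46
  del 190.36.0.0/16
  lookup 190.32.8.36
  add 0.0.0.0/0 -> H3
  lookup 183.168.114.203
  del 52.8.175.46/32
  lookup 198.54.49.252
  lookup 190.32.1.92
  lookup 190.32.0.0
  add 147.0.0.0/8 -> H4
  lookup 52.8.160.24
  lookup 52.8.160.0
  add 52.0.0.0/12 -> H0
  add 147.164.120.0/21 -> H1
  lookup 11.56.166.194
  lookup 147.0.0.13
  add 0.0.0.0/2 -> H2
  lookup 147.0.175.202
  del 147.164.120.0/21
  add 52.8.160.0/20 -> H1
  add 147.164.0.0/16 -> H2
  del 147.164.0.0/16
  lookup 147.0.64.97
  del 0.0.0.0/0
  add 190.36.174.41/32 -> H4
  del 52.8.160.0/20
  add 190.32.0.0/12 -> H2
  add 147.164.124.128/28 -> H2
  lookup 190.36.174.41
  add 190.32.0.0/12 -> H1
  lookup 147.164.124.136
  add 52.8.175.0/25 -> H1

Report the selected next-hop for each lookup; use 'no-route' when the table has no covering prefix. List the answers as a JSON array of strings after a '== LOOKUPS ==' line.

Apply in order:
  add 52.8.175.46/32 -> H2 at depth 32
  add 52.8.160.0/20 -> H3 at depth 20
  ? 52.8.160.4  path d0:-→d1:-→d2:-→d3:-→d4:-→d5:-→d6:-→d7:-→d8:-→d9:-→d10:-→d11:-→d12:-→d13:-→d14:-→d15:-→d16:-→d17:-→d18:-→d19:-→d20:H3  best=H3
  add 0.0.0.0/0 -> H2 at depth 0
  add 190.36.0.0/16 -> H2 at depth 16
  add 190.32.0.0/12 -> H4 at depth 12
  ? 190.36.238.50  path d0:H2→d1:-→d2:-→d3:-→d4:-→d5:-→d6:-→d7:-→d8:-→d9:-→d10:-→d11:-→d12:H4→d13:-→d14:-→d15:-→d16:H2  best=H2
  ? 52.8.175.46  path d0:H2→d1:-→d2:-→d3:-→d4:-→d5:-→d6:-→d7:-→d8:-→d9:-→d10:-→d11:-→d12:-→d13:-→d14:-→d15:-→d16:-→d17:-→d18:-→d19:-→d20:H3→d21:-→d22:-→d23:-→d24:-→d25:-→d26:-→d27:-→d28:-→d29:-→d30:-→d31:-→d32:H2  best=H2
  del 190.36.0.0/16 (clear depth 16)
  ? 190.32.8.36  path d0:H2→d1:-→d2:-→d3:-→d4:-→d5:-→d6:-→d7:-→d8:-→d9:-→d10:-→d11:-→d12:H4→d13:-  best=H4
  add 0.0.0.0/0 -> H3 at depth 0
  ? 183.168.114.203  path d0:H3→d1:-→d2:-→d3:-→d4:-  best=H3
  del 52.8.175.46/32 (clear depth 32)
  ? 198.54.49.252  path d0:H3→d1:-  best=H3
  ? 190.32.1.92  path d0:H3→d1:-→d2:-→d3:-→d4:-→d5:-→d6:-→d7:-→d8:-→d9:-→d10:-→d11:-→d12:H4→d13:-  best=H4
  ? 190.32.0.0  path d0:H3→d1:-→d2:-→d3:-→d4:-→d5:-→d6:-→d7:-→d8:-→d9:-→d10:-→d11:-→d12:H4→d13:-  best=H4
  add 147.0.0.0/8 -> H4 at depth 8
  ? 52.8.160.24  path d0:H3→d1:-→d2:-→d3:-→d4:-→d5:-→d6:-→d7:-→d8:-→d9:-→d10:-→d11:-→d12:-→d13:-→d14:-→d15:-→d16:-→d17:-→d18:-→d19:-→d20:H3  best=H3
  ? 52.8.160.0  path d0:H3→d1:-→d2:-→d3:-→d4:-→d5:-→d6:-→d7:-→d8:-→d9:-→d10:-→d11:-→d12:-→d13:-→d14:-→d15:-→d16:-→d17:-→d18:-→d19:-→d20:H3  best=H3
  add 52.0.0.0/12 -> H0 at depth 12
  add 147.164.120.0/21 -> H1 at depth 21
  ? 11.56.166.194  path d0:H3→d1:-→d2:-  best=H3
  ? 147.0.0.13  path d0:H3→d1:-→d2:-→d3:-→d4:-→d5:-→d6:-→d7:-→d8:H4  best=H4
  add 0.0.0.0/2 -> H2 at depth 2
  ? 147.0.175.202  path d0:H3→d1:-→d2:-→d3:-→d4:-→d5:-→d6:-→d7:-→d8:H4  best=H4
  del 147.164.120.0/21 (clear depth 21)
  add 52.8.160.0/20 -> H1 at depth 20
  add 147.164.0.0/16 -> H2 at depth 16
  del 147.164.0.0/16 (clear depth 16)
  ? 147.0.64.97  path d0:H3→d1:-→d2:-→d3:-→d4:-→d5:-→d6:-→d7:-→d8:H4  best=H4
  del 0.0.0.0/0 (clear depth 0)
  add 190.36.174.41/32 -> H4 at depth 32
  del 52.8.160.0/20 (clear depth 20)
  add 190.32.0.0/12 -> H2 at depth 12
  add 147.164.124.128/28 -> H2 at depth 28
  ? 190.36.174.41  path d0:-→d1:-→d2:-→d3:-→d4:-→d5:-→d6:-→d7:-→d8:-→d9:-→d10:-→d11:-→d12:H2→d13:-→d14:-→d15:-→d16:-→d17:-→d18:-→d19:-→d20:-→d21:-→d22:-→d23:-→d24:-→d25:-→d26:-→d27:-→d28:-→d29:-→d30:-→d31:-→d32:H4  best=H4
  add 190.32.0.0/12 -> H1 at depth 12
  ? 147.164.124.136  path d0:-→d1:-→d2:-→d3:-→d4:-→d5:-→d6:-→d7:-→d8:H4→d9:-→d10:-→d11:-→d12:-→d13:-→d14:-→d15:-→d16:-→d17:-→d18:-→d19:-→d20:-→d21:-→d22:-→d23:-→d24:-→d25:-→d26:-→d27:-→d28:H2  best=H2
  add 52.8.175.0/25 -> H1 at depth 25

== LOOKUPS ==
["H3","H2","H2","H4","H3","H3","H4","H4","H3","H3","H3","H4","H4","H4","H4","H2"]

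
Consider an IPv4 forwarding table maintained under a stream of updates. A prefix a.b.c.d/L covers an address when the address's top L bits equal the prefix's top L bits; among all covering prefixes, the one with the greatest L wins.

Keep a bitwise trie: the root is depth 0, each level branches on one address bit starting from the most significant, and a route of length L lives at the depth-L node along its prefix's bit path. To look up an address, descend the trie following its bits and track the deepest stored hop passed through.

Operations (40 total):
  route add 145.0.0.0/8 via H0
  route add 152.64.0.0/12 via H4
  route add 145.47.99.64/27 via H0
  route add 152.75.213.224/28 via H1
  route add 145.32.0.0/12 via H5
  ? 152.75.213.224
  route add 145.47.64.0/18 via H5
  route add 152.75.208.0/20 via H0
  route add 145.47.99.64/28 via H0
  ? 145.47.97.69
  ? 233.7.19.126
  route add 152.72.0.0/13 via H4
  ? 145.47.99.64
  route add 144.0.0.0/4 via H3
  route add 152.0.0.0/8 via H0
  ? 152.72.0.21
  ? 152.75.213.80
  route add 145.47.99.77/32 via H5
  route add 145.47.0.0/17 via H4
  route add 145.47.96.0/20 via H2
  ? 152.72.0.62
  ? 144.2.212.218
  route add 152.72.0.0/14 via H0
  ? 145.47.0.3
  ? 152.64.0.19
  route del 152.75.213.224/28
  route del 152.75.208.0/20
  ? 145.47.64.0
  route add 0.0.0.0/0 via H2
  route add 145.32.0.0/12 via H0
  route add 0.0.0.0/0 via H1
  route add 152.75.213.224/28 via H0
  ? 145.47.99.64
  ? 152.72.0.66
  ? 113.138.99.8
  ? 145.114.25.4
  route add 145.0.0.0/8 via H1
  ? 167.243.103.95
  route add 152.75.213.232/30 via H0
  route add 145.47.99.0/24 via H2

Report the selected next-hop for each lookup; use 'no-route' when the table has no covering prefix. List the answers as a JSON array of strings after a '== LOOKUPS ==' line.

Process each operation:
  add 145.0.0.0/8 -> H0 at depth 8
  add 152.64.0.0/12 -> H4 at depth 12
  add 145.47.99.64/27 -> H0 at depth 27
  add 152.75.213.224/28 -> H1 at depth 28
  add 145.32.0.0/12 -> H5 at depth 12
  lookup 152.75.213.224: bits 1001100001001011110101011110 walk d0:-→d1:-→d2:-→d3:-→d4:-→d5:-→d6:-→d7:-→d8:-→d9:-→d10:-→d11:-→d12:H4→d13:-→d14:-→d15:-→d16:-→d17:-→d18:-→d19:-→d20:-→d21:-→d22:-→d23:-→d24:-→d25:-→d26:-→d27:-→d28:H1 -> H1
  add 145.47.64.0/18 -> H5 at depth 18
  add 152.75.208.0/20 -> H0 at depth 20
  add 145.47.99.64/28 -> H0 at depth 28
  lookup 145.47.97.69: bits 1001000100101111011000 walk d0:-→d1:-→d2:-→d3:-→d4:-→d5:-→d6:-→d7:-→d8:H0→d9:-→d10:-→d11:-→d12:H5→d13:-→d14:-→d15:-→d16:-→d17:-→d18:H5→d19:-→d20:-→d21:-→d22:- -> H5
  lookup 233.7.19.126: bits 1 walk d0:-→d1:- -> no-route
  add 152.72.0.0/13 -> H4 at depth 13
  lookup 145.47.99.64: bits 1001000100101111011000110100 walk d0:-→d1:-→d2:-→d3:-→d4:-→d5:-→d6:-→d7:-→d8:H0→d9:-→d10:-→d11:-→d12:H5→d13:-→d14:-→d15:-→d16:-→d17:-→d18:H5→d19:-→d20:-→d21:-→d22:-→d23:-→d24:-→d25:-→d26:-→d27:H0→d28:H0 -> H0
  add 144.0.0.0/4 -> H3 at depth 4
  add 152.0.0.0/8 -> H0 at depth 8
  lookup 152.72.0.21: bits 10011000010010 walk d0:-→d1:-→d2:-→d3:-→d4:H3→d5:-→d6:-→d7:-→d8:H0→d9:-→d10:-→d11:-→d12:H4→d13:H4→d14:- -> H4
  lookup 152.75.213.80: bits 100110000100101111010101 walk d0:-→d1:-→d2:-→d3:-→d4:H3→d5:-→d6:-→d7:-→d8:H0→d9:-→d10:-→d11:-→d12:H4→d13:H4→d14:-→d15:-→d16:-→d17:-→d18:-→d19:-→d20:H0→d21:-→d22:-→d23:-→d24:- -> H0
  add 145.47.99.77/32 -> H5 at depth 32
  add 145.47.0.0/17 -> H4 at depth 17
  add 145.47.96.0/20 -> H2 at depth 20
  lookup 152.72.0.62: bits 10011000010010 walk d0:-→d1:-→d2:-→d3:-→d4:H3→d5:-→d6:-→d7:-→d8:H0→d9:-→d10:-→d11:-→d12:H4→d13:H4→d14:- -> H4
  lookup 144.2.212.218: bits 1001000 walk d0:-→d1:-→d2:-→d3:-→d4:H3→d5:-→d6:-→d7:- -> H3
  add 152.72.0.0/14 -> H0 at depth 14
  lookup 145.47.0.3: bits 10010001001011110 walk d0:-→d1:-→d2:-→d3:-→d4:H3→d5:-→d6:-→d7:-→d8:H0→d9:-→d10:-→d11:-→d12:H5→d13:-→d14:-→d15:-→d16:-→d17:H4 -> H4
  lookup 152.64.0.19: bits 100110000100 walk d0:-→d1:-→d2:-→d3:-→d4:H3→d5:-→d6:-→d7:-→d8:H0→d9:-→d10:-→d11:-→d12:H4 -> H4
  del 152.75.213.224/28 (clear depth 28)
  del 152.75.208.0/20 (clear depth 20)
  lookup 145.47.64.0: bits 100100010010111101 walk d0:-→d1:-→d2:-→d3:-→d4:H3→d5:-→d6:-→d7:-→d8:H0→d9:-→d10:-→d11:-→d12:H5→d13:-→d14:-→d15:-→d16:-→d17:H4→d18:H5 -> H5
  add 0.0.0.0/0 -> H2 at depth 0
  add 145.32.0.0/12 -> H0 at depth 12
  add 0.0.0.0/0 -> H1 at depth 0
  add 152.75.213.224/28 -> H0 at depth 28
  lookup 145.47.99.64: bits 1001000100101111011000110100 walk d0:H1→d1:-→d2:-→d3:-→d4:H3→d5:-→d6:-→d7:-→d8:H0→d9:-→d10:-→d11:-→d12:H0→d13:-→d14:-→d15:-→d16:-→d17:H4→d18:H5→d19:-→d20:H2→d21:-→d22:-→d23:-→d24:-→d25:-→d26:-→d27:H0→d28:H0 -> H0
  lookup 152.72.0.66: bits 10011000010010 walk d0:H1→d1:-→d2:-→d3:-→d4:H3→d5:-→d6:-→d7:-→d8:H0→d9:-→d10:-→d11:-→d12:H4→d13:H4→d14:H0 -> H0
  lookup 113.138.99.8: bits ε walk d0:H1 -> H1
  lookup 145.114.25.4: bits 100100010 walk d0:H1→d1:-→d2:-→d3:-→d4:H3→d5:-→d6:-→d7:-→d8:H0→d9:- -> H0
  add 145.0.0.0/8 -> H1 at depth 8
  lookup 167.243.103.95: bits 10 walk d0:H1→d1:-→d2:- -> H1
  add 152.75.213.232/30 -> H0 at depth 30
  add 145.47.99.0/24 -> H2 at depth 24

== LOOKUPS ==
["H1","H5","no-route","H0","H4","H0","H4","H3","H4","H4","H5","H0","H0","H1","H0","H1"]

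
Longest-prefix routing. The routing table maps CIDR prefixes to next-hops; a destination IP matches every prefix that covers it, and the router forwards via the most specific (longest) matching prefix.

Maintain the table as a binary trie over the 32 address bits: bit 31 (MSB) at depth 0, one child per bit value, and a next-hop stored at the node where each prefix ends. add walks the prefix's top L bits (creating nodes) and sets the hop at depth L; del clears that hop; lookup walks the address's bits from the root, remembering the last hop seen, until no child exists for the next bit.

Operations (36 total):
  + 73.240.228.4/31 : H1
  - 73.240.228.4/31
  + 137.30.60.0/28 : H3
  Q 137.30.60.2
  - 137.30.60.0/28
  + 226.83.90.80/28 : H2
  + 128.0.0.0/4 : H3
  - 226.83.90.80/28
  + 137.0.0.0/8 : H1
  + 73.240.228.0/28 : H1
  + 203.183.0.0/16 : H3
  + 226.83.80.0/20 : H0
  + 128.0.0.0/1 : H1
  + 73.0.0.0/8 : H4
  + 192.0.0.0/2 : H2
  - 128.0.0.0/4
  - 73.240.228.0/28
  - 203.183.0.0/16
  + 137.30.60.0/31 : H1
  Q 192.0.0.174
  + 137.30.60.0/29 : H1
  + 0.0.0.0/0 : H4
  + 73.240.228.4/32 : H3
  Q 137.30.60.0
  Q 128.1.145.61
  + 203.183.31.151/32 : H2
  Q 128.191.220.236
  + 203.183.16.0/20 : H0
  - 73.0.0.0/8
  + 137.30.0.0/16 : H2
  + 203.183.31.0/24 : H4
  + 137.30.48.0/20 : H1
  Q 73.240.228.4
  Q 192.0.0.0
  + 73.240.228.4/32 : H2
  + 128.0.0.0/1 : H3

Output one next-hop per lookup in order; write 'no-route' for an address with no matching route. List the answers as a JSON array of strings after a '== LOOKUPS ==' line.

Apply in order:
  + 73.240.228.4/31 (H1) depth=31
  del 73.240.228.4/31 (clear depth 31)
  + 137.30.60.0/28 (H3) depth=28
  Q 137.30.60.2: descend 1000100100011110001111000000 ; hops seen [H3] ; pick H3
  del 137.30.60.0/28 (clear depth 28)
  + 226.83.90.80/28 (H2) depth=28
  + 128.0.0.0/4 (H3) depth=4
  del 226.83.90.80/28 (clear depth 28)
  + 137.0.0.0/8 (H1) depth=8
  + 73.240.228.0/28 (H1) depth=28
  + 203.183.0.0/16 (H3) depth=16
  + 226.83.80.0/20 (H0) depth=20
  + 128.0.0.0/1 (H1) depth=1
  + 73.0.0.0/8 (H4) depth=8
  + 192.0.0.0/2 (H2) depth=2
  del 128.0.0.0/4 (clear depth 4)
  del 73.240.228.0/28 (clear depth 28)
  del 203.183.0.0/16 (clear depth 16)
  + 137.30.60.0/31 (H1) depth=31
  Q 192.0.0.174: descend 1100 ; hops seen [H1,H2] ; pick H2
  + 137.30.60.0/29 (H1) depth=29
  + 0.0.0.0/0 (H4) depth=0
  + 73.240.228.4/32 (H3) depth=32
  Q 137.30.60.0: descend 1000100100011110001111000000000 ; hops seen [H4,H1,H1,H1,H1] ; pick H1
  Q 128.1.145.61: descend 1000 ; hops seen [H4,H1] ; pick H1
  + 203.183.31.151/32 (H2) depth=32
  Q 128.191.220.236: descend 1000 ; hops seen [H4,H1] ; pick H1
  + 203.183.16.0/20 (H0) depth=20
  del 73.0.0.0/8 (clear depth 8)
  + 137.30.0.0/16 (H2) depth=16
  + 203.183.31.0/24 (H4) depth=24
  + 137.30.48.0/20 (H1) depth=20
  Q 73.240.228.4: descend 01001001111100001110010000000100 ; hops seen [H4,H3] ; pick H3
  Q 192.0.0.0: descend 1100 ; hops seen [H4,H1,H2] ; pick H2
  + 73.240.228.4/32 (H2) depth=32
  + 128.0.0.0/1 (H3) depth=1

== LOOKUPS ==
["H3","H2","H1","H1","H1","H3","H2"]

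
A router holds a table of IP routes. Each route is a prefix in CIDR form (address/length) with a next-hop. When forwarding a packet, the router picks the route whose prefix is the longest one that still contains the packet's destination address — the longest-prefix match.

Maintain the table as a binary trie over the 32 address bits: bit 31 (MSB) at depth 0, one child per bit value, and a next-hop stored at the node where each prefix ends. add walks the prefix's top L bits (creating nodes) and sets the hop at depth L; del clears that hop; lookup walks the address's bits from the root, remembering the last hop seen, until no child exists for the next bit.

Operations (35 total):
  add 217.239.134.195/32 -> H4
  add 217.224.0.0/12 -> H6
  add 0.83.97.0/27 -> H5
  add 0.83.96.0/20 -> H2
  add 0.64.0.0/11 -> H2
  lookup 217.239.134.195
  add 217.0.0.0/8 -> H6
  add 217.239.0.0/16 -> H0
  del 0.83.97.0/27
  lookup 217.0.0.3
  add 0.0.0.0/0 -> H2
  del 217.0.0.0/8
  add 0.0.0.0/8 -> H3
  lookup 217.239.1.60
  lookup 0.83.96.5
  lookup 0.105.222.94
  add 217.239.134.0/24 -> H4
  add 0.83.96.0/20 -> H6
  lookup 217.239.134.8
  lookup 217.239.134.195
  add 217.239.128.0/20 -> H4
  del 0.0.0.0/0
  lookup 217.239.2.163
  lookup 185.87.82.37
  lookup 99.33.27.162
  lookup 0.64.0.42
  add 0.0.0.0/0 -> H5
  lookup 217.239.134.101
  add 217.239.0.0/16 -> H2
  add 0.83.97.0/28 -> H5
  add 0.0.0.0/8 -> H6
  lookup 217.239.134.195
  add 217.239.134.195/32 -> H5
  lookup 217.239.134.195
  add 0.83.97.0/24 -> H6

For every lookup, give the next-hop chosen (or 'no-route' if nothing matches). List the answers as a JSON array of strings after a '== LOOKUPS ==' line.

Apply in order:
  add 217.239.134.195/32 -> H4 at depth 32
  add 217.224.0.0/12 -> H6 at depth 12
  add 0.83.97.0/27 -> H5 at depth 27
  add 0.83.96.0/20 -> H2 at depth 20
  add 0.64.0.0/11 -> H2 at depth 11
  ? 217.239.134.195  path d0:-→d1:-→d2:-→d3:-→d4:-→d5:-→d6:-→d7:-→d8:-→d9:-→d10:-→d11:-→d12:H6→d13:-→d14:-→d15:-→d16:-→d17:-→d18:-→d19:-→d20:-→d21:-→d22:-→d23:-→d24:-→d25:-→d26:-→d27:-→d28:-→d29:-→d30:-→d31:-→d32:H4  best=H4
  add 217.0.0.0/8 -> H6 at depth 8
  add 217.239.0.0/16 -> H0 at depth 16
  - 0.83.97.0/27 clear@27
  ? 217.0.0.3  path d0:-→d1:-→d2:-→d3:-→d4:-→d5:-→d6:-→d7:-→d8:H6  best=H6
  add 0.0.0.0/0 -> H2 at depth 0
  - 217.0.0.0/8 clear@8
  add 0.0.0.0/8 -> H3 at depth 8
  ? 217.239.1.60  path d0:H2→d1:-→d2:-→d3:-→d4:-→d5:-→d6:-→d7:-→d8:-→d9:-→d10:-→d11:-→d12:H6→d13:-→d14:-→d15:-→d16:H0  best=H0
  ? 0.83.96.5  path d0:H2→d1:-→d2:-→d3:-→d4:-→d5:-→d6:-→d7:-→d8:H3→d9:-→d10:-→d11:H2→d12:-→d13:-→d14:-→d15:-→d16:-→d17:-→d18:-→d19:-→d20:H2→d21:-→d22:-→d23:-  best=H2
  ? 0.105.222.94  path d0:H2→d1:-→d2:-→d3:-→d4:-→d5:-→d6:-→d7:-→d8:H3→d9:-→d10:-  best=H3
  add 217.239.134.0/24 -> H4 at depth 24
  add 0.83.96.0/20 -> H6 at depth 20
  ? 217.239.134.8  path d0:H2→d1:-→d2:-→d3:-→d4:-→d5:-→d6:-→d7:-→d8:-→d9:-→d10:-→d11:-→d12:H6→d13:-→d14:-→d15:-→d16:H0→d17:-→d18:-→d19:-→d20:-→d21:-→d22:-→d23:-→d24:H4  best=H4
  ? 217.239.134.195  path d0:H2→d1:-→d2:-→d3:-→d4:-→d5:-→d6:-→d7:-→d8:-→d9:-→d10:-→d11:-→d12:H6→d13:-→d14:-→d15:-→d16:H0→d17:-→d18:-→d19:-→d20:-→d21:-→d22:-→d23:-→d24:H4→d25:-→d26:-→d27:-→d28:-→d29:-→d30:-→d31:-→d32:H4  best=H4
  add 217.239.128.0/20 -> H4 at depth 20
  - 0.0.0.0/0 clear@0
  ? 217.239.2.163  path d0:-→d1:-→d2:-→d3:-→d4:-→d5:-→d6:-→d7:-→d8:-→d9:-→d10:-→d11:-→d12:H6→d13:-→d14:-→d15:-→d16:H0  best=H0
  ? 185.87.82.37  path d0:-→d1:-  best=no-route
  ? 99.33.27.162  path d0:-→d1:-  best=no-route
  ? 0.64.0.42  path d0:-→d1:-→d2:-→d3:-→d4:-→d5:-→d6:-→d7:-→d8:H3→d9:-→d10:-→d11:H2  best=H2
  add 0.0.0.0/0 -> H5 at depth 0
  ? 217.239.134.101  path d0:H5→d1:-→d2:-→d3:-→d4:-→d5:-→d6:-→d7:-→d8:-→d9:-→d10:-→d11:-→d12:H6→d13:-→d14:-→d15:-→d16:H0→d17:-→d18:-→d19:-→d20:H4→d21:-→d22:-→d23:-→d24:H4  best=H4
  add 217.239.0.0/16 -> H2 at depth 16
  add 0.83.97.0/28 -> H5 at depth 28
  add 0.0.0.0/8 -> H6 at depth 8
  ? 217.239.134.195  path d0:H5→d1:-→d2:-→d3:-→d4:-→d5:-→d6:-→d7:-→d8:-→d9:-→d10:-→d11:-→d12:H6→d13:-→d14:-→d15:-→d16:H2→d17:-→d18:-→d19:-→d20:H4→d21:-→d22:-→d23:-→d24:H4→d25:-→d26:-→d27:-→d28:-→d29:-→d30:-→d31:-→d32:H4  best=H4
  add 217.239.134.195/32 -> H5 at depth 32
  ? 217.239.134.195  path d0:H5→d1:-→d2:-→d3:-→d4:-→d5:-→d6:-→d7:-→d8:-→d9:-→d10:-→d11:-→d12:H6→d13:-→d14:-→d15:-→d16:H2→d17:-→d18:-→d19:-→d20:H4→d21:-→d22:-→d23:-→d24:H4→d25:-→d26:-→d27:-→d28:-→d29:-→d30:-→d31:-→d32:H5  best=H5
  add 0.83.97.0/24 -> H6 at depth 24

== LOOKUPS ==
["H4","H6","H0","H2","H3","H4","H4","H0","no-route","no-route","H2","H4","H4","H5"]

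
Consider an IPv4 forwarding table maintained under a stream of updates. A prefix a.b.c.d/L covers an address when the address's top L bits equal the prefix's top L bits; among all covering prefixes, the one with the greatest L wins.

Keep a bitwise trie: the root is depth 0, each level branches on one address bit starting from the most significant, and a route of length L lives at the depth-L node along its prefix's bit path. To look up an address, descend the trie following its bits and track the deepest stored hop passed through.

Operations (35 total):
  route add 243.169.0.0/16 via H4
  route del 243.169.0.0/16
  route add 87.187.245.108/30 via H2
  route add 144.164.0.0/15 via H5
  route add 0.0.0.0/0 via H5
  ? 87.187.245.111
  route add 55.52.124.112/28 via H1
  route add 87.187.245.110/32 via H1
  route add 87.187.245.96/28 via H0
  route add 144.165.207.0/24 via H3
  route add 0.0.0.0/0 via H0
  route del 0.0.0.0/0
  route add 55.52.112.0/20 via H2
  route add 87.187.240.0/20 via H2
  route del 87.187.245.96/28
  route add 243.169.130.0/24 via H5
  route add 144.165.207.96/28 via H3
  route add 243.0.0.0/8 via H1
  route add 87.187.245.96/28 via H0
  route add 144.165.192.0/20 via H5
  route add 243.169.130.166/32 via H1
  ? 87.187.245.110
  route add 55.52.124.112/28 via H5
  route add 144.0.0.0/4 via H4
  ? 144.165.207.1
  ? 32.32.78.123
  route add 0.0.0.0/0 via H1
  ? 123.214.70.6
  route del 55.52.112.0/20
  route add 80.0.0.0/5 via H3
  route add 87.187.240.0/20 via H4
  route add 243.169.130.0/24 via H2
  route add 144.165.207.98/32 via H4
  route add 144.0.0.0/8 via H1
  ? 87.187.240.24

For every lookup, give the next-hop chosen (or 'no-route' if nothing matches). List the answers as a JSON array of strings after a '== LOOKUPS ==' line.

Trace:
  + 243.169.0.0/16 (H4) depth=16
  - 243.169.0.0/16 clear@16
  + 87.187.245.108/30 (H2) depth=30
  + 144.164.0.0/15 (H5) depth=15
  + 0.0.0.0/0 (H5) depth=0
  ? 87.187.245.111  path d0:H5→d1:-→d2:-→d3:-→d4:-→d5:-→d6:-→d7:-→d8:-→d9:-→d10:-→d11:-→d12:-→d13:-→d14:-→d15:-→d16:-→d17:-→d18:-→d19:-→d20:-→d21:-→d22:-→d23:-→d24:-→d25:-→d26:-→d27:-→d28:-→d29:-→d30:H2  best=H2
  + 55.52.124.112/28 (H1) depth=28
  + 87.187.245.110/32 (H1) depth=32
  + 87.187.245.96/28 (H0) depth=28
  + 144.165.207.0/24 (H3) depth=24
  + 0.0.0.0/0 (H0) depth=0
  - 0.0.0.0/0 clear@0
  + 55.52.112.0/20 (H2) depth=20
  + 87.187.240.0/20 (H2) depth=20
  - 87.187.245.96/28 clear@28
  + 243.169.130.0/24 (H5) depth=24
  + 144.165.207.96/28 (H3) depth=28
  + 243.0.0.0/8 (H1) depth=8
  + 87.187.245.96/28 (H0) depth=28
  + 144.165.192.0/20 (H5) depth=20
  + 243.169.130.166/32 (H1) depth=32
  ? 87.187.245.110  path d0:-→d1:-→d2:-→d3:-→d4:-→d5:-→d6:-→d7:-→d8:-→d9:-→d10:-→d11:-→d12:-→d13:-→d14:-→d15:-→d16:-→d17:-→d18:-→d19:-→d20:H2→d21:-→d22:-→d23:-→d24:-→d25:-→d26:-→d27:-→d28:H0→d29:-→d30:H2→d31:-→d32:H1  best=H1
  + 55.52.124.112/28 (H5) depth=28
  + 144.0.0.0/4 (H4) depth=4
  ? 144.165.207.1  path d0:-→d1:-→d2:-→d3:-→d4:H4→d5:-→d6:-→d7:-→d8:-→d9:-→d10:-→d11:-→d12:-→d13:-→d14:-→d15:H5→d16:-→d17:-→d18:-→d19:-→d20:H5→d21:-→d22:-→d23:-→d24:H3→d25:-  best=H3
  ? 32.32.78.123  path d0:-→d1:-→d2:-→d3:-  best=no-route
  + 0.0.0.0/0 (H1) depth=0
  ? 123.214.70.6  path d0:H1→d1:-→d2:-  best=H1
  - 55.52.112.0/20 clear@20
  + 80.0.0.0/5 (H3) depth=5
  + 87.187.240.0/20 (H4) depth=20
  + 243.169.130.0/24 (H2) depth=24
  + 144.165.207.98/32 (H4) depth=32
  + 144.0.0.0/8 (H1) depth=8
  ? 87.187.240.24  path d0:H1→d1:-→d2:-→d3:-→d4:-→d5:H3→d6:-→d7:-→d8:-→d9:-→d10:-→d11:-→d12:-→d13:-→d14:-→d15:-→d16:-→d17:-→d18:-→d19:-→d20:H4→d21:-  best=H4

== LOOKUPS ==
["H2","H1","H3","no-route","H1","H4"]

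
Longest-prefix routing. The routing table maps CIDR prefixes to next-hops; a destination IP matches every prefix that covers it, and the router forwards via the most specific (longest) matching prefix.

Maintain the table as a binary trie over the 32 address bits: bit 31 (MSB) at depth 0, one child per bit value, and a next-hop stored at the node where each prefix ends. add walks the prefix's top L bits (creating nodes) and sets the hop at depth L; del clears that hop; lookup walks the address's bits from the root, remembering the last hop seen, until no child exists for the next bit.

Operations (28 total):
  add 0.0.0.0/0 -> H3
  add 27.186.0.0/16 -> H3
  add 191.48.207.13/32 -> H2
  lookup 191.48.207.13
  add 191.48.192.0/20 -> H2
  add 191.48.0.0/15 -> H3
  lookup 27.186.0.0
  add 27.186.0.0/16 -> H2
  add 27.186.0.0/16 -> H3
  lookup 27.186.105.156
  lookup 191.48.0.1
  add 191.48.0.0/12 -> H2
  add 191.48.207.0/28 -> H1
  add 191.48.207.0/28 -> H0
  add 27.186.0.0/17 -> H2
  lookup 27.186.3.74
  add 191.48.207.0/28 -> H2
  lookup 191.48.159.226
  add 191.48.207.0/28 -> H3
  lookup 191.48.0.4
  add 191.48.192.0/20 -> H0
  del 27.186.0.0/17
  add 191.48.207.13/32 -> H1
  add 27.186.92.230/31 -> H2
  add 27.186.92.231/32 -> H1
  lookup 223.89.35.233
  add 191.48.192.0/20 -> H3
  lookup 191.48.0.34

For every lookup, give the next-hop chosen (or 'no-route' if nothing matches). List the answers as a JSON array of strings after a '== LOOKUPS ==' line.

Process each operation:
  + 0.0.0.0/0 (H3) depth=0
  + 27.186.0.0/16 (H3) depth=16
  + 191.48.207.13/32 (H2) depth=32
  ? 191.48.207.13  path d0:H3→d1:-→d2:-→d3:-→d4:-→d5:-→d6:-→d7:-→d8:-→d9:-→d10:-→d11:-→d12:-→d13:-→d14:-→d15:-→d16:-→d17:-→d18:-→d19:-→d20:-→d21:-→d22:-→d23:-→d24:-→d25:-→d26:-→d27:-→d28:-→d29:-→d30:-→d31:-→d32:H2  best=H2
  + 191.48.192.0/20 (H2) depth=20
  + 191.48.0.0/15 (H3) depth=15
  ? 27.186.0.0  path d0:H3→d1:-→d2:-→d3:-→d4:-→d5:-→d6:-→d7:-→d8:-→d9:-→d10:-→d11:-→d12:-→d13:-→d14:-→d15:-→d16:H3  best=H3
  + 27.186.0.0/16 (H2) depth=16
  + 27.186.0.0/16 (H3) depth=16
  ? 27.186.105.156  path d0:H3→d1:-→d2:-→d3:-→d4:-→d5:-→d6:-→d7:-→d8:-→d9:-→d10:-→d11:-→d12:-→d13:-→d14:-→d15:-→d16:H3  best=H3
  ? 191.48.0.1  path d0:H3→d1:-→d2:-→d3:-→d4:-→d5:-→d6:-→d7:-→d8:-→d9:-→d10:-→d11:-→d12:-→d13:-→d14:-→d15:H3→d16:-  best=H3
  + 191.48.0.0/12 (H2) depth=12
  + 191.48.207.0/28 (H1) depth=28
  + 191.48.207.0/28 (H0) depth=28
  + 27.186.0.0/17 (H2) depth=17
  ? 27.186.3.74  path d0:H3→d1:-→d2:-→d3:-→d4:-→d5:-→d6:-→d7:-→d8:-→d9:-→d10:-→d11:-→d12:-→d13:-→d14:-→d15:-→d16:H3→d17:H2  best=H2
  + 191.48.207.0/28 (H2) depth=28
  ? 191.48.159.226  path d0:H3→d1:-→d2:-→d3:-→d4:-→d5:-→d6:-→d7:-→d8:-→d9:-→d10:-→d11:-→d12:H2→d13:-→d14:-→d15:H3→d16:-→d17:-  best=H3
  + 191.48.207.0/28 (H3) depth=28
  ? 191.48.0.4  path d0:H3→d1:-→d2:-→d3:-→d4:-→d5:-→d6:-→d7:-→d8:-→d9:-→d10:-→d11:-→d12:H2→d13:-→d14:-→d15:H3→d16:-  best=H3
  + 191.48.192.0/20 (H0) depth=20
  del 27.186.0.0/17 (clear depth 17)
  + 191.48.207.13/32 (H1) depth=32
  + 27.186.92.230/31 (H2) depth=31
  + 27.186.92.231/32 (H1) depth=32
  ? 223.89.35.233  path d0:H3→d1:-  best=H3
  + 191.48.192.0/20 (H3) depth=20
  ? 191.48.0.34  path d0:H3→d1:-→d2:-→d3:-→d4:-→d5:-→d6:-→d7:-→d8:-→d9:-→d10:-→d11:-→d12:H2→d13:-→d14:-→d15:H3→d16:-  best=H3

== LOOKUPS ==
["H2","H3","H3","H3","H2","H3","H3","H3","H3"]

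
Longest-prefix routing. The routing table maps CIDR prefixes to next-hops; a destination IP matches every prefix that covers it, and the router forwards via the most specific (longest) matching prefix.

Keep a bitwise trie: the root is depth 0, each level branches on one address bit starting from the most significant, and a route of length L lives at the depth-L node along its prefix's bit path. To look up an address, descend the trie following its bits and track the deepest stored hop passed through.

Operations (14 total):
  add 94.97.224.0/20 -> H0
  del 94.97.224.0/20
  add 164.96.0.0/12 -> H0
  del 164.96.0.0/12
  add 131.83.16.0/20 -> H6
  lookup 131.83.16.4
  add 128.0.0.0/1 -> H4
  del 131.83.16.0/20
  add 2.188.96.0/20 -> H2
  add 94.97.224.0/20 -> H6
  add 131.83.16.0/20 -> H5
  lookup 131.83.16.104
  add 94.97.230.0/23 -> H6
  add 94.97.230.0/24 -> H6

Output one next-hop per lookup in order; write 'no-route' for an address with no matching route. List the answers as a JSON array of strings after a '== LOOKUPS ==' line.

Trace:
  + 94.97.224.0/20 (H0) depth=20
  del 94.97.224.0/20 (clear depth 20)
  + 164.96.0.0/12 (H0) depth=12
  del 164.96.0.0/12 (clear depth 12)
  + 131.83.16.0/20 (H6) depth=20
  ? 131.83.16.4  path d0:-→d1:-→d2:-→d3:-→d4:-→d5:-→d6:-→d7:-→d8:-→d9:-→d10:-→d11:-→d12:-→d13:-→d14:-→d15:-→d16:-→d17:-→d18:-→d19:-→d20:H6  best=H6
  + 128.0.0.0/1 (H4) depth=1
  del 131.83.16.0/20 (clear depth 20)
  + 2.188.96.0/20 (H2) depth=20
  + 94.97.224.0/20 (H6) depth=20
  + 131.83.16.0/20 (H5) depth=20
  ? 131.83.16.104  path d0:-→d1:H4→d2:-→d3:-→d4:-→d5:-→d6:-→d7:-→d8:-→d9:-→d10:-→d11:-→d12:-→d13:-→d14:-→d15:-→d16:-→d17:-→d18:-→d19:-→d20:H5  best=H5
  + 94.97.230.0/23 (H6) depth=23
  + 94.97.230.0/24 (H6) depth=24

== LOOKUPS ==
["H6","H5"]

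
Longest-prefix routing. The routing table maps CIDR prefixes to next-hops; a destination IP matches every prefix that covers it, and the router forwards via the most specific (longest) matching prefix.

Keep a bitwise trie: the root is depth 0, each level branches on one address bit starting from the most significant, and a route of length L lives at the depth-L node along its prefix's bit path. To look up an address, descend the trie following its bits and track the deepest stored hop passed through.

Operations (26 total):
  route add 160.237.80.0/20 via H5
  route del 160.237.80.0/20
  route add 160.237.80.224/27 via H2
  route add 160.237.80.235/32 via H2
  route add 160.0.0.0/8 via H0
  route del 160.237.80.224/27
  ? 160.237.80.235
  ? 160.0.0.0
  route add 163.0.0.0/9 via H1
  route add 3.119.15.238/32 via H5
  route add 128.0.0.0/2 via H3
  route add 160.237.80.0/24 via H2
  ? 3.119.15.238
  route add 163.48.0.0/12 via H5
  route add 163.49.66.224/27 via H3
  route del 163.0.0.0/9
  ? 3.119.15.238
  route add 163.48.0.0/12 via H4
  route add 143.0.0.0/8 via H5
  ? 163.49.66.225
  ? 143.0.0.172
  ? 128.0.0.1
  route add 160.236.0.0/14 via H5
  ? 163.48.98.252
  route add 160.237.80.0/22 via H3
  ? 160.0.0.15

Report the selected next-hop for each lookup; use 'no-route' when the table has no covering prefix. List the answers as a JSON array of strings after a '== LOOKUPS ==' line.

Apply in order:
  add 160.237.80.0/20 -> H5 at depth 20
  del 160.237.80.0/20 (clear depth 20)
  add 160.237.80.224/27 -> H2 at depth 27
  add 160.237.80.235/32 -> H2 at depth 32
  add 160.0.0.0/8 -> H0 at depth 8
  del 160.237.80.224/27 (clear depth 27)
  lookup 160.237.80.235: bits 10100000111011010101000011101011 walk d0:-→d1:-→d2:-→d3:-→d4:-→d5:-→d6:-→d7:-→d8:H0→d9:-→d10:-→d11:-→d12:-→d13:-→d14:-→d15:-→d16:-→d17:-→d18:-→d19:-→d20:-→d21:-→d22:-→d23:-→d24:-→d25:-→d26:-→d27:-→d28:-→d29:-→d30:-→d31:-→d32:H2 -> H2
  lookup 160.0.0.0: bits 10100000 walk d0:-→d1:-→d2:-→d3:-→d4:-→d5:-→d6:-→d7:-→d8:H0 -> H0
  add 163.0.0.0/9 -> H1 at depth 9
  add 3.119.15.238/32 -> H5 at depth 32
  add 128.0.0.0/2 -> H3 at depth 2
  add 160.237.80.0/24 -> H2 at depth 24
  lookup 3.119.15.238: bits 00000011011101110000111111101110 walk d0:-→d1:-→d2:-→d3:-→d4:-→d5:-→d6:-→d7:-→d8:-→d9:-→d10:-→d11:-→d12:-→d13:-→d14:-→d15:-→d16:-→d17:-→d18:-→d19:-→d20:-→d21:-→d22:-→d23:-→d24:-→d25:-→d26:-→d27:-→d28:-→d29:-→d30:-→d31:-→d32:H5 -> H5
  add 163.48.0.0/12 -> H5 at depth 12
  add 163.49.66.224/27 -> H3 at depth 27
  del 163.0.0.0/9 (clear depth 9)
  lookup 3.119.15.238: bits 00000011011101110000111111101110 walk d0:-→d1:-→d2:-→d3:-→d4:-→d5:-→d6:-→d7:-→d8:-→d9:-→d10:-→d11:-→d12:-→d13:-→d14:-→d15:-→d16:-→d17:-→d18:-→d19:-→d20:-→d21:-→d22:-→d23:-→d24:-→d25:-→d26:-→d27:-→d28:-→d29:-→d30:-→d31:-→d32:H5 -> H5
  add 163.48.0.0/12 -> H4 at depth 12
  add 143.0.0.0/8 -> H5 at depth 8
  lookup 163.49.66.225: bits 101000110011000101000010111 walk d0:-→d1:-→d2:H3→d3:-→d4:-→d5:-→d6:-→d7:-→d8:-→d9:-→d10:-→d11:-→d12:H4→d13:-→d14:-→d15:-→d16:-→d17:-→d18:-→d19:-→d20:-→d21:-→d22:-→d23:-→d24:-→d25:-→d26:-→d27:H3 -> H3
  lookup 143.0.0.172: bits 10001111 walk d0:-→d1:-→d2:H3→d3:-→d4:-→d5:-→d6:-→d7:-→d8:H5 -> H5
  lookup 128.0.0.1: bits 1000 walk d0:-→d1:-→d2:H3→d3:-→d4:- -> H3
  add 160.236.0.0/14 -> H5 at depth 14
  lookup 163.48.98.252: bits 101000110011000 walk d0:-→d1:-→d2:H3→d3:-→d4:-→d5:-→d6:-→d7:-→d8:-→d9:-→d10:-→d11:-→d12:H4→d13:-→d14:-→d15:- -> H4
  add 160.237.80.0/22 -> H3 at depth 22
  lookup 160.0.0.15: bits 10100000 walk d0:-→d1:-→d2:H3→d3:-→d4:-→d5:-→d6:-→d7:-→d8:H0 -> H0

== LOOKUPS ==
["H2","H0","H5","H5","H3","H5","H3","H4","H0"]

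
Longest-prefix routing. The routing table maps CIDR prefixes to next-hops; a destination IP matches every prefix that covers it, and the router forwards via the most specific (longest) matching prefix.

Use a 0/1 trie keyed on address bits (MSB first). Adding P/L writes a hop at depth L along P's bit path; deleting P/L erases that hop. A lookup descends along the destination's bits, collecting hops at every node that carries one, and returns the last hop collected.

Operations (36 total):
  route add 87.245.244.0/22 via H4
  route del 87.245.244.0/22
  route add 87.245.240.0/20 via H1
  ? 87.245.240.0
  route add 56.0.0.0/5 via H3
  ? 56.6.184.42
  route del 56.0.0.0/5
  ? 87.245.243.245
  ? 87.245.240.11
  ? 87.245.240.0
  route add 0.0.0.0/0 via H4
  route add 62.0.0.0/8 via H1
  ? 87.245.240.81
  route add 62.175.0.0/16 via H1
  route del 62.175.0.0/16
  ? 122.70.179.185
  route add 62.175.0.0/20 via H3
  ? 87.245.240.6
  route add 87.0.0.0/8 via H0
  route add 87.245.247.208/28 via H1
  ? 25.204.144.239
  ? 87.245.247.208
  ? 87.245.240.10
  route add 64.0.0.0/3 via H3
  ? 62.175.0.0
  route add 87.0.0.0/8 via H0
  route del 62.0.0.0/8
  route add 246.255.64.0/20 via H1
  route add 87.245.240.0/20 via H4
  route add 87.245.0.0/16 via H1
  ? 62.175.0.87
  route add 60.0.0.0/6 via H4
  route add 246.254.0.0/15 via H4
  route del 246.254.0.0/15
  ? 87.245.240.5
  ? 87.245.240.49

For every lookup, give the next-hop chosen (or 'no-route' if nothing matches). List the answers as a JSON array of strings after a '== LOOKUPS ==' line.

Trace:
  add 87.245.244.0/22 -> H4 at depth 22
  - 87.245.244.0/22 clear@22
  add 87.245.240.0/20 -> H1 at depth 20
  Q 87.245.240.0: descend 010101111111010111110 ; hops seen [H1] ; pick H1
  add 56.0.0.0/5 -> H3 at depth 5
  Q 56.6.184.42: descend 00111 ; hops seen [H3] ; pick H3
  - 56.0.0.0/5 clear@5
  Q 87.245.243.245: descend 010101111111010111110 ; hops seen [H1] ; pick H1
  Q 87.245.240.11: descend 010101111111010111110 ; hops seen [H1] ; pick H1
  Q 87.245.240.0: descend 010101111111010111110 ; hops seen [H1] ; pick H1
  add 0.0.0.0/0 -> H4 at depth 0
  add 62.0.0.0/8 -> H1 at depth 8
  Q 87.245.240.81: descend 010101111111010111110 ; hops seen [H4,H1] ; pick H1
  add 62.175.0.0/16 -> H1 at depth 16
  - 62.175.0.0/16 clear@16
  Q 122.70.179.185: descend 01 ; hops seen [H4] ; pick H4
  add 62.175.0.0/20 -> H3 at depth 20
  Q 87.245.240.6: descend 010101111111010111110 ; hops seen [H4,H1] ; pick H1
  add 87.0.0.0/8 -> H0 at depth 8
  add 87.245.247.208/28 -> H1 at depth 28
  Q 25.204.144.239: descend 00 ; hops seen [H4] ; pick H4
  Q 87.245.247.208: descend 0101011111110101111101111101 ; hops seen [H4,H0,H1,H1] ; pick H1
  Q 87.245.240.10: descend 010101111111010111110 ; hops seen [H4,H0,H1] ; pick H1
  add 64.0.0.0/3 -> H3 at depth 3
  Q 62.175.0.0: descend 00111110101011110000 ; hops seen [H4,H1,H3] ; pick H3
  add 87.0.0.0/8 -> H0 at depth 8
  - 62.0.0.0/8 clear@8
  add 246.255.64.0/20 -> H1 at depth 20
  add 87.245.240.0/20 -> H4 at depth 20
  add 87.245.0.0/16 -> H1 at depth 16
  Q 62.175.0.87: descend 00111110101011110000 ; hops seen [H4,H3] ; pick H3
  add 60.0.0.0/6 -> H4 at depth 6
  add 246.254.0.0/15 -> H4 at depth 15
  - 246.254.0.0/15 clear@15
  Q 87.245.240.5: descend 010101111111010111110 ; hops seen [H4,H3,H0,H1,H4] ; pick H4
  Q 87.245.240.49: descend 010101111111010111110 ; hops seen [H4,H3,H0,H1,H4] ; pick H4

== LOOKUPS ==
["H1","H3","H1","H1","H1","H1","H4","H1","H4","H1","H1","H3","H3","H4","H4"]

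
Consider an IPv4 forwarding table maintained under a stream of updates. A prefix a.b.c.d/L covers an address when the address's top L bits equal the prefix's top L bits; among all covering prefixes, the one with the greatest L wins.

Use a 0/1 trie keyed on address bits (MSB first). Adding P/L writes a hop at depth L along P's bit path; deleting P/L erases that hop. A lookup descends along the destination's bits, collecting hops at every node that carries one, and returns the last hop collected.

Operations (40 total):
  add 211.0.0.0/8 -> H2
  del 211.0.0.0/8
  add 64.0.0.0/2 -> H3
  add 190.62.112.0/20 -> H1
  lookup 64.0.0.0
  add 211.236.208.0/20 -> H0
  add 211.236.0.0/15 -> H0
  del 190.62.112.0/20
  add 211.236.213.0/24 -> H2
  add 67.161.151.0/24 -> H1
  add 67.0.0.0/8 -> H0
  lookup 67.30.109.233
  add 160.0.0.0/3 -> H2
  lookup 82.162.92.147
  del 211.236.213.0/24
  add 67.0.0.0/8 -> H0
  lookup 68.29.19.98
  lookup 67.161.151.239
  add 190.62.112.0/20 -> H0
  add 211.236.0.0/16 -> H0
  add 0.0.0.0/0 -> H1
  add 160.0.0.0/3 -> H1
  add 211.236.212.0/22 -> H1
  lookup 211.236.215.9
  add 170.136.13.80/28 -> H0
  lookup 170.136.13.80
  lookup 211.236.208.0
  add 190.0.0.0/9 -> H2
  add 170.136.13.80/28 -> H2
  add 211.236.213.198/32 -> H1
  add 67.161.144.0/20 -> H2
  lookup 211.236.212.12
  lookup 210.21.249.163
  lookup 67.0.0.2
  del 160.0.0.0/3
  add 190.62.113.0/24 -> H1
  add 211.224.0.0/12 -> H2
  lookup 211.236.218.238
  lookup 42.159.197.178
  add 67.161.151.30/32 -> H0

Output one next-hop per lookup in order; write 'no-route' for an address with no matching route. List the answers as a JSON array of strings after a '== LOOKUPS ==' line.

Process each operation:
  add 211.0.0.0/8 -> H2 at depth 8
  - 211.0.0.0/8 clear@8
  add 64.0.0.0/2 -> H3 at depth 2
  add 190.62.112.0/20 -> H1 at depth 20
  Q 64.0.0.0: descend 01 ; hops seen [H3] ; pick H3
  add 211.236.208.0/20 -> H0 at depth 20
  add 211.236.0.0/15 -> H0 at depth 15
  - 190.62.112.0/20 clear@20
  add 211.236.213.0/24 -> H2 at depth 24
  add 67.161.151.0/24 -> H1 at depth 24
  add 67.0.0.0/8 -> H0 at depth 8
  Q 67.30.109.233: descend 01000011 ; hops seen [H3,H0] ; pick H0
  add 160.0.0.0/3 -> H2 at depth 3
  Q 82.162.92.147: descend 010 ; hops seen [H3] ; pick H3
  - 211.236.213.0/24 clear@24
  add 67.0.0.0/8 -> H0 at depth 8
  Q 68.29.19.98: descend 01000 ; hops seen [H3] ; pick H3
  Q 67.161.151.239: descend 010000111010000110010111 ; hops seen [H3,H0,H1] ; pick H1
  add 190.62.112.0/20 -> H0 at depth 20
  add 211.236.0.0/16 -> H0 at depth 16
  add 0.0.0.0/0 -> H1 at depth 0
  add 160.0.0.0/3 -> H1 at depth 3
  add 211.236.212.0/22 -> H1 at depth 22
  Q 211.236.215.9: descend 1101001111101100110101 ; hops seen [H1,H0,H0,H0,H1] ; pick H1
  add 170.136.13.80/28 -> H0 at depth 28
  Q 170.136.13.80: descend 1010101010001000000011010101 ; hops seen [H1,H1,H0] ; pick H0
  Q 211.236.208.0: descend 110100111110110011010 ; hops seen [H1,H0,H0,H0] ; pick H0
  add 190.0.0.0/9 -> H2 at depth 9
  add 170.136.13.80/28 -> H2 at depth 28
  add 211.236.213.198/32 -> H1 at depth 32
  add 67.161.144.0/20 -> H2 at depth 20
  Q 211.236.212.12: descend 11010011111011001101010 ; hops seen [H1,H0,H0,H0,H1] ; pick H1
  Q 210.21.249.163: descend 1101001 ; hops seen [H1] ; pick H1
  Q 67.0.0.2: descend 01000011 ; hops seen [H1,H3,H0] ; pick H0
  - 160.0.0.0/3 clear@3
  add 190.62.113.0/24 -> H1 at depth 24
  add 211.224.0.0/12 -> H2 at depth 12
  Q 211.236.218.238: descend 11010011111011001101 ; hops seen [H1,H2,H0,H0,H0] ; pick H0
  Q 42.159.197.178: descend 0 ; hops seen [H1] ; pick H1
  add 67.161.151.30/32 -> H0 at depth 32

== LOOKUPS ==
["H3","H0","H3","H3","H1","H1","H0","H0","H1","H1","H0","H0","H1"]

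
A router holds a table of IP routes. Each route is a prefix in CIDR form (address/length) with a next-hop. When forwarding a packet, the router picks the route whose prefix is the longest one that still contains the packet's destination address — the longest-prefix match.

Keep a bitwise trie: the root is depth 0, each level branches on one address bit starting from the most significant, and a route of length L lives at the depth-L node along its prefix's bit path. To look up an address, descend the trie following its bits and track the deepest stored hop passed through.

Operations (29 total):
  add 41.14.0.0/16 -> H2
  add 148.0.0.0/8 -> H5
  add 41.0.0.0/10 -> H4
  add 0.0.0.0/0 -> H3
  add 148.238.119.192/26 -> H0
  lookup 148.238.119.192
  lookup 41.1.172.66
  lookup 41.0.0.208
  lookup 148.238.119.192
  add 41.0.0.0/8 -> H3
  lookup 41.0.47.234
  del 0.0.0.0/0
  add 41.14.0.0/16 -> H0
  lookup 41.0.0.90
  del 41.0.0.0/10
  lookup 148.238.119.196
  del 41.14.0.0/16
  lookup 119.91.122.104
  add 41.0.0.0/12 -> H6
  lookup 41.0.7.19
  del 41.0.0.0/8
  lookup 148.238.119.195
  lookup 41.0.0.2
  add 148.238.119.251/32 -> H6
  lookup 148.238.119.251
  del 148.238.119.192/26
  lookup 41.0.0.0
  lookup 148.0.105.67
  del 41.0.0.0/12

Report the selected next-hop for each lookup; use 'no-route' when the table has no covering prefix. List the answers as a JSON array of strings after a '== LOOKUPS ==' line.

Apply in order:
  add 41.14.0.0/16 -> H2 at depth 16
  add 148.0.0.0/8 -> H5 at depth 8
  add 41.0.0.0/10 -> H4 at depth 10
  add 0.0.0.0/0 -> H3 at depth 0
  add 148.238.119.192/26 -> H0 at depth 26
  lookup 148.238.119.192: bits 10010100111011100111011111 walk d0:H3→d1:-→d2:-→d3:-→d4:-→d5:-→d6:-→d7:-→d8:H5→d9:-→d10:-→d11:-→d12:-→d13:-→d14:-→d15:-→d16:-→d17:-→d18:-→d19:-→d20:-→d21:-→d22:-→d23:-→d24:-→d25:-→d26:H0 -> H0
  lookup 41.1.172.66: bits 001010010000 walk d0:H3→d1:-→d2:-→d3:-→d4:-→d5:-→d6:-→d7:-→d8:-→d9:-→d10:H4→d11:-→d12:- -> H4
  lookup 41.0.0.208: bits 001010010000 walk d0:H3→d1:-→d2:-→d3:-→d4:-→d5:-→d6:-→d7:-→d8:-→d9:-→d10:H4→d11:-→d12:- -> H4
  lookup 148.238.119.192: bits 10010100111011100111011111 walk d0:H3→d1:-→d2:-→d3:-→d4:-→d5:-→d6:-→d7:-→d8:H5→d9:-→d10:-→d11:-→d12:-→d13:-→d14:-→d15:-→d16:-→d17:-→d18:-→d19:-→d20:-→d21:-→d22:-→d23:-→d24:-→d25:-→d26:H0 -> H0
  add 41.0.0.0/8 -> H3 at depth 8
  lookup 41.0.47.234: bits 001010010000 walk d0:H3→d1:-→d2:-→d3:-→d4:-→d5:-→d6:-→d7:-→d8:H3→d9:-→d10:H4→d11:-→d12:- -> H4
  - 0.0.0.0/0 clear@0
  add 41.14.0.0/16 -> H0 at depth 16
  lookup 41.0.0.90: bits 001010010000 walk d0:-→d1:-→d2:-→d3:-→d4:-→d5:-→d6:-→d7:-→d8:H3→d9:-→d10:H4→d11:-→d12:- -> H4
  - 41.0.0.0/10 clear@10
  lookup 148.238.119.196: bits 10010100111011100111011111 walk d0:-→d1:-→d2:-→d3:-→d4:-→d5:-→d6:-→d7:-→d8:H5→d9:-→d10:-→d11:-→d12:-→d13:-→d14:-→d15:-→d16:-→d17:-→d18:-→d19:-→d20:-→d21:-→d22:-→d23:-→d24:-→d25:-→d26:H0 -> H0
  - 41.14.0.0/16 clear@16
  lookup 119.91.122.104: bits 0 walk d0:-→d1:- -> no-route
  add 41.0.0.0/12 -> H6 at depth 12
  lookup 41.0.7.19: bits 001010010000 walk d0:-→d1:-→d2:-→d3:-→d4:-→d5:-→d6:-→d7:-→d8:H3→d9:-→d10:-→d11:-→d12:H6 -> H6
  - 41.0.0.0/8 clear@8
  lookup 148.238.119.195: bits 10010100111011100111011111 walk d0:-→d1:-→d2:-→d3:-→d4:-→d5:-→d6:-→d7:-→d8:H5→d9:-→d10:-→d11:-→d12:-→d13:-→d14:-→d15:-→d16:-→d17:-→d18:-→d19:-→d20:-→d21:-→d22:-→d23:-→d24:-→d25:-→d26:H0 -> H0
  lookup 41.0.0.2: bits 001010010000 walk d0:-→d1:-→d2:-→d3:-→d4:-→d5:-→d6:-→d7:-→d8:-→d9:-→d10:-→d11:-→d12:H6 -> H6
  add 148.238.119.251/32 -> H6 at depth 32
  lookup 148.238.119.251: bits 10010100111011100111011111111011 walk d0:-→d1:-→d2:-→d3:-→d4:-→d5:-→d6:-→d7:-→d8:H5→d9:-→d10:-→d11:-→d12:-→d13:-→d14:-→d15:-→d16:-→d17:-→d18:-→d19:-→d20:-→d21:-→d22:-→d23:-→d24:-→d25:-→d26:H0→d27:-→d28:-→d29:-→d30:-→d31:-→d32:H6 -> H6
  - 148.238.119.192/26 clear@26
  lookup 41.0.0.0: bits 001010010000 walk d0:-→d1:-→d2:-→d3:-→d4:-→d5:-→d6:-→d7:-→d8:-→d9:-→d10:-→d11:-→d12:H6 -> H6
  lookup 148.0.105.67: bits 10010100 walk d0:-→d1:-→d2:-→d3:-→d4:-→d5:-→d6:-→d7:-→d8:H5 -> H5
  - 41.0.0.0/12 clear@12

== LOOKUPS ==
["H0","H4","H4","H0","H4","H4","H0","no-route","H6","H0","H6","H6","H6","H5"]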